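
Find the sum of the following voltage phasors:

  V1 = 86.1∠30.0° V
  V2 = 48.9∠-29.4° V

Step 1 — Convert each phasor to rectangular form:
  V1 = 86.1·(cos(30.0°) + j·sin(30.0°)) = 74.56 + j43.05 V
  V2 = 48.9·(cos(-29.4°) + j·sin(-29.4°)) = 42.6 - j24.01 V
Step 2 — Sum components: V_total = 117.2 + j19.04 V.
Step 3 — Convert to polar: |V_total| = 118.7 V, ∠V_total = 9.2°.

V_total = 118.7∠9.2° V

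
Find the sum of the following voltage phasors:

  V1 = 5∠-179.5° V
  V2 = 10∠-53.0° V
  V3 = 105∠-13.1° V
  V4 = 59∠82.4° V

Step 1 — Convert each phasor to rectangular form:
  V1 = 5·(cos(-179.5°) + j·sin(-179.5°)) = -5 - j0.04363 V
  V2 = 10·(cos(-53.0°) + j·sin(-53.0°)) = 6.018 - j7.986 V
  V3 = 105·(cos(-13.1°) + j·sin(-13.1°)) = 102.3 - j23.8 V
  V4 = 59·(cos(82.4°) + j·sin(82.4°)) = 7.803 + j58.48 V
Step 2 — Sum components: V_total = 111.1 + j26.65 V.
Step 3 — Convert to polar: |V_total| = 114.2 V, ∠V_total = 13.5°.

V_total = 114.2∠13.5° V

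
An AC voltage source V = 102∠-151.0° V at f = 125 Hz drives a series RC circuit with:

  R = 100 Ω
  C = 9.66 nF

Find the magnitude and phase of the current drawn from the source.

Step 1 — Angular frequency: ω = 2π·f = 2π·125 = 785.4 rad/s.
Step 2 — Component impedances:
  R: Z = R = 100 Ω
  C: Z = 1/(jωC) = -j/(ω·C) = 0 - j1.318e+05 Ω
Step 3 — Series combination: Z_total = R + C = 100 - j1.318e+05 Ω = 1.318e+05∠-90.0° Ω.
Step 4 — Source phasor: V = 102∠-151.0° V = -89.21 - j49.45 V.
Step 5 — Ohm's law: I = V / Z_total = (-89.21 - j49.45) / (100 - j1.318e+05) = 0.0003747 - j0.0006771 A.
Step 6 — Convert to polar: |I| = 0.0007739 A, ∠I = -61.0°.

I = 0.0007739∠-61.0° A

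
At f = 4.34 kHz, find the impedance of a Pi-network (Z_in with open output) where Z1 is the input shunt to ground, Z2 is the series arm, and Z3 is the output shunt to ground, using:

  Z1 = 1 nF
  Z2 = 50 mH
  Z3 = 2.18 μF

Step 1 — Angular frequency: ω = 2π·f = 2π·4340 = 2.727e+04 rad/s.
Step 2 — Component impedances:
  Z1: Z = 1/(jωC) = -j/(ω·C) = 0 - j3.667e+04 Ω
  Z2: Z = jωL = j·2.727e+04·0.05 = 0 + j1363 Ω
  Z3: Z = 1/(jωC) = -j/(ω·C) = 0 - j16.82 Ω
Step 3 — With open output, the series arm Z2 and the output shunt Z3 appear in series to ground: Z2 + Z3 = 0 + j1347 Ω.
Step 4 — Parallel with input shunt Z1: Z_in = Z1 || (Z2 + Z3) = 0 + j1398 Ω = 1398∠90.0° Ω.

Z = 0 + j1398 Ω = 1398∠90.0° Ω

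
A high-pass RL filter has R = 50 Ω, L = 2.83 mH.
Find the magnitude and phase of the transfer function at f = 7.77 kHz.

Step 1 — Angular frequency: ω = 2π·7770 = 4.882e+04 rad/s.
Step 2 — Transfer function: H(jω) = jωL/(R + jωL).
Step 3 — Numerator jωL = j·138.2; denominator R + jωL = 50 + j138.2.
Step 4 — H = 0.8842 + j0.32.
Step 5 — Magnitude: |H| = 0.9403 (-0.5 dB); phase: φ = 19.9°.

|H| = 0.9403 (-0.5 dB), φ = 19.9°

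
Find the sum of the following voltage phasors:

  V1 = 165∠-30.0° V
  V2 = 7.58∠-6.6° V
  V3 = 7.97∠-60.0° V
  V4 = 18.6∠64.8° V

Step 1 — Convert each phasor to rectangular form:
  V1 = 165·(cos(-30.0°) + j·sin(-30.0°)) = 142.9 - j82.5 V
  V2 = 7.58·(cos(-6.6°) + j·sin(-6.6°)) = 7.53 - j0.8712 V
  V3 = 7.97·(cos(-60.0°) + j·sin(-60.0°)) = 3.985 - j6.902 V
  V4 = 18.6·(cos(64.8°) + j·sin(64.8°)) = 7.919 + j16.83 V
Step 2 — Sum components: V_total = 162.3 - j73.44 V.
Step 3 — Convert to polar: |V_total| = 178.2 V, ∠V_total = -24.3°.

V_total = 178.2∠-24.3° V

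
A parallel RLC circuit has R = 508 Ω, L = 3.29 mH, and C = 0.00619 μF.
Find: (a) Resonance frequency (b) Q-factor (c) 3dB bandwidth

Step 1 — Resonance: ω₀ = 1/√(LC) = 1/√(0.00329·6.19e-09) = 2.216e+05 rad/s.
Step 2 — f₀ = ω₀/(2π) = 3.527e+04 Hz.
Step 3 — Parallel Q: Q = R/(ω₀L) = 508/(2.216e+05·0.00329) = 0.6968.
Step 4 — Bandwidth: Δω = ω₀/Q = 3.18e+05 rad/s; BW = Δω/(2π) = 5.061e+04 Hz.

(a) f₀ = 3.527e+04 Hz  (b) Q = 0.6968  (c) BW = 5.061e+04 Hz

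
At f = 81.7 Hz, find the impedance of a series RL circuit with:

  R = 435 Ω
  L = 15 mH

Step 1 — Angular frequency: ω = 2π·f = 2π·81.7 = 513.3 rad/s.
Step 2 — Component impedances:
  R: Z = R = 435 Ω
  L: Z = jωL = j·513.3·0.015 = 0 + j7.7 Ω
Step 3 — Series combination: Z_total = R + L = 435 + j7.7 Ω = 435.1∠1.0° Ω.

Z = 435 + j7.7 Ω = 435.1∠1.0° Ω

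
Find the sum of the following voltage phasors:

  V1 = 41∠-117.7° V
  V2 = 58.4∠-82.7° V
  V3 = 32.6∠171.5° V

Step 1 — Convert each phasor to rectangular form:
  V1 = 41·(cos(-117.7°) + j·sin(-117.7°)) = -19.06 - j36.3 V
  V2 = 58.4·(cos(-82.7°) + j·sin(-82.7°)) = 7.421 - j57.93 V
  V3 = 32.6·(cos(171.5°) + j·sin(171.5°)) = -32.24 + j4.819 V
Step 2 — Sum components: V_total = -43.88 - j89.41 V.
Step 3 — Convert to polar: |V_total| = 99.6 V, ∠V_total = -116.1°.

V_total = 99.6∠-116.1° V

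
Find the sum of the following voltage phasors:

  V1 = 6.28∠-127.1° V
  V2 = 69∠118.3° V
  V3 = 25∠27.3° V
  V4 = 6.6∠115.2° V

Step 1 — Convert each phasor to rectangular form:
  V1 = 6.28·(cos(-127.1°) + j·sin(-127.1°)) = -3.788 - j5.009 V
  V2 = 69·(cos(118.3°) + j·sin(118.3°)) = -32.71 + j60.75 V
  V3 = 25·(cos(27.3°) + j·sin(27.3°)) = 22.22 + j11.47 V
  V4 = 6.6·(cos(115.2°) + j·sin(115.2°)) = -2.81 + j5.972 V
Step 2 — Sum components: V_total = -17.09 + j73.18 V.
Step 3 — Convert to polar: |V_total| = 75.15 V, ∠V_total = 103.1°.

V_total = 75.15∠103.1° V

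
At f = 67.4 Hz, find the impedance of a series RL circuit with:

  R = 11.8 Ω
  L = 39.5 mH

Step 1 — Angular frequency: ω = 2π·f = 2π·67.4 = 423.5 rad/s.
Step 2 — Component impedances:
  R: Z = R = 11.8 Ω
  L: Z = jωL = j·423.5·0.0395 = 0 + j16.73 Ω
Step 3 — Series combination: Z_total = R + L = 11.8 + j16.73 Ω = 20.47∠54.8° Ω.

Z = 11.8 + j16.73 Ω = 20.47∠54.8° Ω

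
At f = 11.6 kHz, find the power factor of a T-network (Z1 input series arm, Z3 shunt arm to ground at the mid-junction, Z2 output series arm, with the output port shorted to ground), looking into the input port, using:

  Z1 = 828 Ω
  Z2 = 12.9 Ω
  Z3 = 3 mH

Step 1 — Angular frequency: ω = 2π·f = 2π·1.16e+04 = 7.288e+04 rad/s.
Step 2 — Component impedances:
  Z1: Z = R = 828 Ω
  Z2: Z = R = 12.9 Ω
  Z3: Z = jωL = j·7.288e+04·0.003 = 0 + j218.7 Ω
Step 3 — With the output port shorted to ground, the output series arm Z2 runs from the junction to ground; the shunt arm Z3 also runs from the junction to ground. They appear in parallel: Z3 || Z2 = 12.86 + j0.7584 Ω.
Step 4 — Series with input arm Z1: Z_in = Z1 + (Z3 || Z2) = 840.9 + j0.7584 Ω = 840.9∠0.1° Ω.
Step 5 — Power factor: PF = cos(φ) = Re(Z)/|Z| = 840.9/840.9 = 1.
Step 6 — Type: Im(Z) = 0.7584 ⇒ lagging (phase φ = 0.1°).

PF = 1 (lagging, φ = 0.1°)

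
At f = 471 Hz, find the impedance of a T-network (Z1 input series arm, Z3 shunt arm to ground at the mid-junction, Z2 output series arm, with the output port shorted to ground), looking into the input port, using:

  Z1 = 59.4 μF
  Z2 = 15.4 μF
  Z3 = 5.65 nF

Step 1 — Angular frequency: ω = 2π·f = 2π·471 = 2959 rad/s.
Step 2 — Component impedances:
  Z1: Z = 1/(jωC) = -j/(ω·C) = 0 - j5.689 Ω
  Z2: Z = 1/(jωC) = -j/(ω·C) = 0 - j21.94 Ω
  Z3: Z = 1/(jωC) = -j/(ω·C) = 0 - j5.981e+04 Ω
Step 3 — With the output port shorted to ground, the output series arm Z2 runs from the junction to ground; the shunt arm Z3 also runs from the junction to ground. They appear in parallel: Z3 || Z2 = 0 - j21.93 Ω.
Step 4 — Series with input arm Z1: Z_in = Z1 + (Z3 || Z2) = 0 - j27.62 Ω = 27.62∠-90.0° Ω.

Z = 0 - j27.62 Ω = 27.62∠-90.0° Ω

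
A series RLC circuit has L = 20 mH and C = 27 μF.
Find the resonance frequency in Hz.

Step 1 — Resonance condition Im(Z)=0 gives ω₀ = 1/√(LC).
Step 2 — ω₀ = 1/√(0.02·2.7e-05) = 1361 rad/s.
Step 3 — f₀ = ω₀/(2π) = 216.6 Hz.

f₀ = 216.6 Hz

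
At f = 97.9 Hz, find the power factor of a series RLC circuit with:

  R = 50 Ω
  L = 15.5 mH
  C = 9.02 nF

Step 1 — Angular frequency: ω = 2π·f = 2π·97.9 = 615.1 rad/s.
Step 2 — Component impedances:
  R: Z = R = 50 Ω
  L: Z = jωL = j·615.1·0.0155 = 0 + j9.534 Ω
  C: Z = 1/(jωC) = -j/(ω·C) = 0 - j1.802e+05 Ω
Step 3 — Series combination: Z_total = R + L + C = 50 - j1.802e+05 Ω = 1.802e+05∠-90.0° Ω.
Step 4 — Power factor: PF = cos(φ) = Re(Z)/|Z| = 50/1.8022e+05 = 0.0002774.
Step 5 — Type: Im(Z) = -1.802e+05 ⇒ leading (phase φ = -90.0°).

PF = 0.0002774 (leading, φ = -90.0°)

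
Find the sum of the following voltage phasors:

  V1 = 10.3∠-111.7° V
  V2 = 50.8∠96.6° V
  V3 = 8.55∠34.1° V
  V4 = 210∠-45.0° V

Step 1 — Convert each phasor to rectangular form:
  V1 = 10.3·(cos(-111.7°) + j·sin(-111.7°)) = -3.808 - j9.57 V
  V2 = 50.8·(cos(96.6°) + j·sin(96.6°)) = -5.839 + j50.46 V
  V3 = 8.55·(cos(34.1°) + j·sin(34.1°)) = 7.08 + j4.793 V
  V4 = 210·(cos(-45.0°) + j·sin(-45.0°)) = 148.5 - j148.5 V
Step 2 — Sum components: V_total = 145.9 - j102.8 V.
Step 3 — Convert to polar: |V_total| = 178.5 V, ∠V_total = -35.2°.

V_total = 178.5∠-35.2° V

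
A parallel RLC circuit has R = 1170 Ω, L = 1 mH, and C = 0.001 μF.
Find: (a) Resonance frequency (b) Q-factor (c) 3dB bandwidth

Step 1 — Resonance: ω₀ = 1/√(LC) = 1/√(0.001·1e-09) = 1e+06 rad/s.
Step 2 — f₀ = ω₀/(2π) = 1.592e+05 Hz.
Step 3 — Parallel Q: Q = R/(ω₀L) = 1170/(1e+06·0.001) = 1.17.
Step 4 — Bandwidth: Δω = ω₀/Q = 8.547e+05 rad/s; BW = Δω/(2π) = 1.36e+05 Hz.

(a) f₀ = 1.592e+05 Hz  (b) Q = 1.17  (c) BW = 1.36e+05 Hz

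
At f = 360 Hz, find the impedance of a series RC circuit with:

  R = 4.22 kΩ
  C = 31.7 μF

Step 1 — Angular frequency: ω = 2π·f = 2π·360 = 2262 rad/s.
Step 2 — Component impedances:
  R: Z = R = 4220 Ω
  C: Z = 1/(jωC) = -j/(ω·C) = 0 - j13.95 Ω
Step 3 — Series combination: Z_total = R + C = 4220 - j13.95 Ω = 4220∠-0.2° Ω.

Z = 4220 - j13.95 Ω = 4220∠-0.2° Ω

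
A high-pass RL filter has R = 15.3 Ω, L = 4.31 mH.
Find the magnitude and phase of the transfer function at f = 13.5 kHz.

Step 1 — Angular frequency: ω = 2π·1.35e+04 = 8.482e+04 rad/s.
Step 2 — Transfer function: H(jω) = jωL/(R + jωL).
Step 3 — Numerator jωL = j·365.6; denominator R + jωL = 15.3 + j365.6.
Step 4 — H = 0.9983 + j0.04178.
Step 5 — Magnitude: |H| = 0.9991 (-0.0 dB); phase: φ = 2.4°.

|H| = 0.9991 (-0.0 dB), φ = 2.4°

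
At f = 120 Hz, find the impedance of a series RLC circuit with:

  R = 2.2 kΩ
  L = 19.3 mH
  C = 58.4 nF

Step 1 — Angular frequency: ω = 2π·f = 2π·120 = 754 rad/s.
Step 2 — Component impedances:
  R: Z = R = 2200 Ω
  L: Z = jωL = j·754·0.0193 = 0 + j14.55 Ω
  C: Z = 1/(jωC) = -j/(ω·C) = 0 - j2.271e+04 Ω
Step 3 — Series combination: Z_total = R + L + C = 2200 - j2.27e+04 Ω = 2.28e+04∠-84.5° Ω.

Z = 2200 - j2.27e+04 Ω = 2.28e+04∠-84.5° Ω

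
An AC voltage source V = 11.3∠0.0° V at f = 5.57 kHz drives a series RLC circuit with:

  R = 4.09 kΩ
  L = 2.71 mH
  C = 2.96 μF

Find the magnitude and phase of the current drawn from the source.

Step 1 — Angular frequency: ω = 2π·f = 2π·5570 = 3.5e+04 rad/s.
Step 2 — Component impedances:
  R: Z = R = 4090 Ω
  L: Z = jωL = j·3.5e+04·0.00271 = 0 + j94.84 Ω
  C: Z = 1/(jωC) = -j/(ω·C) = 0 - j9.653 Ω
Step 3 — Series combination: Z_total = R + L + C = 4090 + j85.19 Ω = 4091∠1.2° Ω.
Step 4 — Source phasor: V = 11.3∠0.0° V = 11.3 V.
Step 5 — Ohm's law: I = V / Z_total = (11.3) / (4090 + j85.19) = 0.002762 - j5.752e-05 A.
Step 6 — Convert to polar: |I| = 0.002762 A, ∠I = -1.2°.

I = 0.002762∠-1.2° A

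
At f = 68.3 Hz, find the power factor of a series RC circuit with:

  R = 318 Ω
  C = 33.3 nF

Step 1 — Angular frequency: ω = 2π·f = 2π·68.3 = 429.1 rad/s.
Step 2 — Component impedances:
  R: Z = R = 318 Ω
  C: Z = 1/(jωC) = -j/(ω·C) = 0 - j6.998e+04 Ω
Step 3 — Series combination: Z_total = R + C = 318 - j6.998e+04 Ω = 6.998e+04∠-89.7° Ω.
Step 4 — Power factor: PF = cos(φ) = Re(Z)/|Z| = 318/6.998e+04 = 0.004544.
Step 5 — Type: Im(Z) = -6.998e+04 ⇒ leading (phase φ = -89.7°).

PF = 0.004544 (leading, φ = -89.7°)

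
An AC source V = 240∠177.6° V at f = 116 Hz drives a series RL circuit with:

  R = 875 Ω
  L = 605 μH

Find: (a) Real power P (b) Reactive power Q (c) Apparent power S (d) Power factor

Step 1 — Angular frequency: ω = 2π·f = 2π·116 = 728.8 rad/s.
Step 2 — Component impedances:
  R: Z = R = 875 Ω
  L: Z = jωL = j·728.8·0.000605 = 0 + j0.441 Ω
Step 3 — Series combination: Z_total = R + L = 875 + j0.441 Ω = 875∠0.0° Ω.
Step 4 — Source phasor: V = 240∠177.6° V = -239.8 + j10.05 V.
Step 5 — Current: I = V / Z = -0.274 + j0.01162 A = 0.2743∠177.6° A.
Step 6 — Complex power: S = V·I* = 65.83 + j0.03317 VA.
Step 7 — Real power: P = Re(S) = 65.83 W.
Step 8 — Reactive power: Q = Im(S) = 0.03317 VAR.
Step 9 — Apparent power: |S| = 65.83 VA.
Step 10 — Power factor: PF = P/|S| = 1 (lagging).

(a) P = 65.83 W  (b) Q = 0.03317 VAR  (c) S = 65.83 VA  (d) PF = 1 (lagging)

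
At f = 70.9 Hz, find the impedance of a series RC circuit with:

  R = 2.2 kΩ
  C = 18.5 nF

Step 1 — Angular frequency: ω = 2π·f = 2π·70.9 = 445.5 rad/s.
Step 2 — Component impedances:
  R: Z = R = 2200 Ω
  C: Z = 1/(jωC) = -j/(ω·C) = 0 - j1.213e+05 Ω
Step 3 — Series combination: Z_total = R + C = 2200 - j1.213e+05 Ω = 1.214e+05∠-89.0° Ω.

Z = 2200 - j1.213e+05 Ω = 1.214e+05∠-89.0° Ω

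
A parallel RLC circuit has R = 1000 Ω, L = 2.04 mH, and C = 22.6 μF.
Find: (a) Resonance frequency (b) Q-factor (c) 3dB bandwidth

Step 1 — Resonance: ω₀ = 1/√(LC) = 1/√(0.00204·2.26e-05) = 4657 rad/s.
Step 2 — f₀ = ω₀/(2π) = 741.2 Hz.
Step 3 — Parallel Q: Q = R/(ω₀L) = 1000/(4657·0.00204) = 105.3.
Step 4 — Bandwidth: Δω = ω₀/Q = 44.25 rad/s; BW = Δω/(2π) = 7.042 Hz.

(a) f₀ = 741.2 Hz  (b) Q = 105.3  (c) BW = 7.042 Hz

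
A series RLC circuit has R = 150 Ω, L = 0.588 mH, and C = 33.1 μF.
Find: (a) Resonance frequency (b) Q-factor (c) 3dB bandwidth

Step 1 — Resonance: ω₀ = 1/√(LC) = 1/√(0.000588·3.31e-05) = 7168 rad/s.
Step 2 — f₀ = ω₀/(2π) = 1141 Hz.
Step 3 — Series Q: Q = ω₀L/R = 7168·0.000588/150 = 0.0281.
Step 4 — Bandwidth: Δω = ω₀/Q = 2.551e+05 rad/s; BW = Δω/(2π) = 4.06e+04 Hz.

(a) f₀ = 1141 Hz  (b) Q = 0.0281  (c) BW = 4.06e+04 Hz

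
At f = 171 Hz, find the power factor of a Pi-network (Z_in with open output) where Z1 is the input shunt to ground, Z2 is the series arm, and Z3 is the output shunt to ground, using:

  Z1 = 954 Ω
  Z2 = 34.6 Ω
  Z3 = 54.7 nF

Step 1 — Angular frequency: ω = 2π·f = 2π·171 = 1074 rad/s.
Step 2 — Component impedances:
  Z1: Z = R = 954 Ω
  Z2: Z = R = 34.6 Ω
  Z3: Z = 1/(jωC) = -j/(ω·C) = 0 - j1.702e+04 Ω
Step 3 — With open output, the series arm Z2 and the output shunt Z3 appear in series to ground: Z2 + Z3 = 34.6 - j1.702e+04 Ω.
Step 4 — Parallel with input shunt Z1: Z_in = Z1 || (Z2 + Z3) = 950.9 - j53.31 Ω = 952.4∠-3.2° Ω.
Step 5 — Power factor: PF = cos(φ) = Re(Z)/|Z| = 950.9/952.4 = 0.9984.
Step 6 — Type: Im(Z) = -53.31 ⇒ leading (phase φ = -3.2°).

PF = 0.9984 (leading, φ = -3.2°)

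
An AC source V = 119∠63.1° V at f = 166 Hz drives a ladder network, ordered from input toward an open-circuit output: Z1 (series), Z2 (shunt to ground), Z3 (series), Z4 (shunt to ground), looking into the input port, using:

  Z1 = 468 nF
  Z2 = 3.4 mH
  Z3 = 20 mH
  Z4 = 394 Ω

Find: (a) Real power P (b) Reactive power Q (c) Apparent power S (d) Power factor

Step 1 — Angular frequency: ω = 2π·f = 2π·166 = 1043 rad/s.
Step 2 — Component impedances:
  Z1: Z = 1/(jωC) = -j/(ω·C) = 0 - j2049 Ω
  Z2: Z = jωL = j·1043·0.0034 = 0 + j3.546 Ω
  Z3: Z = jωL = j·1043·0.02 = 0 + j20.86 Ω
  Z4: Z = R = 394 Ω
Step 3 — Ladder network (open output): work backward from the far end, alternating series and parallel combinations. Z_in = 0.0318 - j2045 Ω = 2045∠-90.0° Ω.
Step 4 — Source phasor: V = 119∠63.1° V = 53.84 + j106.1 V.
Step 5 — Current: I = V / Z = -0.05189 + j0.02633 A = 0.05819∠153.1° A.
Step 6 — Complex power: S = V·I* = 0.0001077 - j6.924 VA.
Step 7 — Real power: P = Re(S) = 0.0001077 W.
Step 8 — Reactive power: Q = Im(S) = -6.924 VAR.
Step 9 — Apparent power: |S| = 6.924 VA.
Step 10 — Power factor: PF = P/|S| = 1.555e-05 (leading).

(a) P = 0.0001077 W  (b) Q = -6.924 VAR  (c) S = 6.924 VA  (d) PF = 1.555e-05 (leading)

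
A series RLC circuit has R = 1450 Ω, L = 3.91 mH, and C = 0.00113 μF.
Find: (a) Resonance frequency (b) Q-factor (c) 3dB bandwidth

Step 1 — Resonance condition Im(Z)=0 gives ω₀ = 1/√(LC).
Step 2 — ω₀ = 1/√(0.00391·1.13e-09) = 4.757e+05 rad/s.
Step 3 — f₀ = ω₀/(2π) = 7.572e+04 Hz.
Step 4 — Series Q: Q = ω₀L/R = 4.757e+05·0.00391/1450 = 1.283.
Step 5 — 3dB bandwidth: Δω = ω₀/Q = 3.708e+05 rad/s; BW = Δω/(2π) = 5.902e+04 Hz.

(a) f₀ = 7.572e+04 Hz  (b) Q = 1.283  (c) BW = 5.902e+04 Hz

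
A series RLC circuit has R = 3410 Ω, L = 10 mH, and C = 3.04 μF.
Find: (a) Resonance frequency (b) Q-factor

Step 1 — Resonance condition Im(Z)=0 gives ω₀ = 1/√(LC).
Step 2 — ω₀ = 1/√(0.01·3.04e-06) = 5735 rad/s.
Step 3 — f₀ = ω₀/(2π) = 912.8 Hz.
Step 4 — Series Q: Q = ω₀L/R = 5735·0.01/3410 = 0.01682.

(a) f₀ = 912.8 Hz  (b) Q = 0.01682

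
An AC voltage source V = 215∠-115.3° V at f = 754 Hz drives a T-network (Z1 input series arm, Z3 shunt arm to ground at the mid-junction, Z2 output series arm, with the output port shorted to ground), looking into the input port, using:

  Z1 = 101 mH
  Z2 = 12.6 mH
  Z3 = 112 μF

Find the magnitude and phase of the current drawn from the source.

Step 1 — Angular frequency: ω = 2π·f = 2π·754 = 4738 rad/s.
Step 2 — Component impedances:
  Z1: Z = jωL = j·4738·0.101 = 0 + j478.5 Ω
  Z2: Z = jωL = j·4738·0.0126 = 0 + j59.69 Ω
  Z3: Z = 1/(jωC) = -j/(ω·C) = 0 - j1.885 Ω
Step 3 — With the output port shorted to ground, the output series arm Z2 runs from the junction to ground; the shunt arm Z3 also runs from the junction to ground. They appear in parallel: Z3 || Z2 = 0 - j1.946 Ω.
Step 4 — Series with input arm Z1: Z_in = Z1 + (Z3 || Z2) = 0 + j476.5 Ω = 476.5∠90.0° Ω.
Step 5 — Source phasor: V = 215∠-115.3° V = -91.88 - j194.4 V.
Step 6 — Ohm's law: I = V / Z_total = (-91.88 - j194.4) / (0 + j476.5) = -0.4079 + j0.1928 A.
Step 7 — Convert to polar: |I| = 0.4512 A, ∠I = 154.7°.

I = 0.4512∠154.7° A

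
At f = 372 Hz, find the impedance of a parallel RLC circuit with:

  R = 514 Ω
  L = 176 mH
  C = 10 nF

Step 1 — Angular frequency: ω = 2π·f = 2π·372 = 2337 rad/s.
Step 2 — Component impedances:
  R: Z = R = 514 Ω
  L: Z = jωL = j·2337·0.176 = 0 + j411.4 Ω
  C: Z = 1/(jωC) = -j/(ω·C) = 0 - j4.278e+04 Ω
Step 3 — Parallel combination: 1/Z_total = 1/R + 1/L + 1/C; Z_total = 203.1 + j251.3 Ω = 323.1∠51.1° Ω.

Z = 203.1 + j251.3 Ω = 323.1∠51.1° Ω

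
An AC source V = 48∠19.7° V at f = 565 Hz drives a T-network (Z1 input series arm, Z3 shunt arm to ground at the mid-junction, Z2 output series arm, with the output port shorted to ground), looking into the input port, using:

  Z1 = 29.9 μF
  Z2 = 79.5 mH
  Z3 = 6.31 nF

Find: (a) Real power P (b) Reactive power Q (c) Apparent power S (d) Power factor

Step 1 — Angular frequency: ω = 2π·f = 2π·565 = 3550 rad/s.
Step 2 — Component impedances:
  Z1: Z = 1/(jωC) = -j/(ω·C) = 0 - j9.421 Ω
  Z2: Z = jωL = j·3550·0.0795 = 0 + j282.2 Ω
  Z3: Z = 1/(jωC) = -j/(ω·C) = 0 - j4.464e+04 Ω
Step 3 — With the output port shorted to ground, the output series arm Z2 runs from the junction to ground; the shunt arm Z3 also runs from the junction to ground. They appear in parallel: Z3 || Z2 = 0 + j284 Ω.
Step 4 — Series with input arm Z1: Z_in = Z1 + (Z3 || Z2) = 0 + j274.6 Ω = 274.6∠90.0° Ω.
Step 5 — Source phasor: V = 48∠19.7° V = 45.19 + j16.18 V.
Step 6 — Current: I = V / Z = 0.05892 - j0.1646 A = 0.1748∠-70.3° A.
Step 7 — Complex power: S = V·I* = 0 + j8.39 VA.
Step 8 — Real power: P = Re(S) = 0 W.
Step 9 — Reactive power: Q = Im(S) = 8.39 VAR.
Step 10 — Apparent power: |S| = 8.39 VA.
Step 11 — Power factor: PF = P/|S| = 0 (lagging).

(a) P = 0 W  (b) Q = 8.39 VAR  (c) S = 8.39 VA  (d) PF = 0 (lagging)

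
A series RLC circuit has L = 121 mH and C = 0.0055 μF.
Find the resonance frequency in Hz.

Step 1 — Resonance condition Im(Z)=0 gives ω₀ = 1/√(LC).
Step 2 — ω₀ = 1/√(0.121·5.5e-09) = 3.876e+04 rad/s.
Step 3 — f₀ = ω₀/(2π) = 6169 Hz.

f₀ = 6169 Hz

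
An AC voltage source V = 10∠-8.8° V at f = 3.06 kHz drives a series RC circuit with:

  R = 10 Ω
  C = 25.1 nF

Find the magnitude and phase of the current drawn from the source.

Step 1 — Angular frequency: ω = 2π·f = 2π·3060 = 1.923e+04 rad/s.
Step 2 — Component impedances:
  R: Z = R = 10 Ω
  C: Z = 1/(jωC) = -j/(ω·C) = 0 - j2072 Ω
Step 3 — Series combination: Z_total = R + C = 10 - j2072 Ω = 2072∠-89.7° Ω.
Step 4 — Source phasor: V = 10∠-8.8° V = 9.882 - j1.53 V.
Step 5 — Ohm's law: I = V / Z_total = (9.882 - j1.53) / (10 - j2072) = 0.0007613 + j0.004765 A.
Step 6 — Convert to polar: |I| = 0.004826 A, ∠I = 80.9°.

I = 0.004826∠80.9° A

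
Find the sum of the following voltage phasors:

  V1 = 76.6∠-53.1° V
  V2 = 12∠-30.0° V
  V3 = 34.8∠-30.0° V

Step 1 — Convert each phasor to rectangular form:
  V1 = 76.6·(cos(-53.1°) + j·sin(-53.1°)) = 45.99 - j61.26 V
  V2 = 12·(cos(-30.0°) + j·sin(-30.0°)) = 10.39 - j6 V
  V3 = 34.8·(cos(-30.0°) + j·sin(-30.0°)) = 30.14 - j17.4 V
Step 2 — Sum components: V_total = 86.52 - j84.66 V.
Step 3 — Convert to polar: |V_total| = 121 V, ∠V_total = -44.4°.

V_total = 121∠-44.4° V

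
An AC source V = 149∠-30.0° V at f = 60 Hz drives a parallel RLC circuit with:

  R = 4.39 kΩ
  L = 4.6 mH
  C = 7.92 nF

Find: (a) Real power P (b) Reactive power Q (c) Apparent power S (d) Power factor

Step 1 — Angular frequency: ω = 2π·f = 2π·60 = 377 rad/s.
Step 2 — Component impedances:
  R: Z = R = 4390 Ω
  L: Z = jωL = j·377·0.0046 = 0 + j1.734 Ω
  C: Z = 1/(jωC) = -j/(ω·C) = 0 - j3.349e+05 Ω
Step 3 — Parallel combination: 1/Z_total = 1/R + 1/L + 1/C; Z_total = 0.000685 + j1.734 Ω = 1.734∠90.0° Ω.
Step 4 — Source phasor: V = 149∠-30.0° V = 129 - j74.5 V.
Step 5 — Current: I = V / Z = -42.93 - j74.43 A = 85.92∠-120.0° A.
Step 6 — Complex power: S = V·I* = 5.057 + j1.28e+04 VA.
Step 7 — Real power: P = Re(S) = 5.057 W.
Step 8 — Reactive power: Q = Im(S) = 1.28e+04 VAR.
Step 9 — Apparent power: |S| = 1.28e+04 VA.
Step 10 — Power factor: PF = P/|S| = 0.000395 (lagging).

(a) P = 5.057 W  (b) Q = 1.28e+04 VAR  (c) S = 1.28e+04 VA  (d) PF = 0.000395 (lagging)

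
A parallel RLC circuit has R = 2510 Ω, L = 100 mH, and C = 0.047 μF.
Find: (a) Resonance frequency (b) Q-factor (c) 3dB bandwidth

Step 1 — Resonance: ω₀ = 1/√(LC) = 1/√(0.1·4.7e-08) = 1.459e+04 rad/s.
Step 2 — f₀ = ω₀/(2π) = 2322 Hz.
Step 3 — Parallel Q: Q = R/(ω₀L) = 2510/(1.459e+04·0.1) = 1.721.
Step 4 — Bandwidth: Δω = ω₀/Q = 8477 rad/s; BW = Δω/(2π) = 1349 Hz.

(a) f₀ = 2322 Hz  (b) Q = 1.721  (c) BW = 1349 Hz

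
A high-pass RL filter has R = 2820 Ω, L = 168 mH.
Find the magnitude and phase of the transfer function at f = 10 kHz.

Step 1 — Angular frequency: ω = 2π·1e+04 = 6.283e+04 rad/s.
Step 2 — Transfer function: H(jω) = jωL/(R + jωL).
Step 3 — Numerator jωL = j·1.056e+04; denominator R + jωL = 2820 + j1.056e+04.
Step 4 — H = 0.9334 + j0.2494.
Step 5 — Magnitude: |H| = 0.9661 (-0.3 dB); phase: φ = 15.0°.

|H| = 0.9661 (-0.3 dB), φ = 15.0°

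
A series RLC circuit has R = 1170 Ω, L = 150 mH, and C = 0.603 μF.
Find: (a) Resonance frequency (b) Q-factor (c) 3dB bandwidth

Step 1 — Resonance condition Im(Z)=0 gives ω₀ = 1/√(LC).
Step 2 — ω₀ = 1/√(0.15·6.03e-07) = 3325 rad/s.
Step 3 — f₀ = ω₀/(2π) = 529.2 Hz.
Step 4 — Series Q: Q = ω₀L/R = 3325·0.15/1170 = 0.4263.
Step 5 — 3dB bandwidth: Δω = ω₀/Q = 7800 rad/s; BW = Δω/(2π) = 1241 Hz.

(a) f₀ = 529.2 Hz  (b) Q = 0.4263  (c) BW = 1241 Hz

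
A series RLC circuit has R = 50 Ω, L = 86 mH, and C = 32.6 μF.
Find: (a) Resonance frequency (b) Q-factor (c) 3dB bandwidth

Step 1 — Resonance: ω₀ = 1/√(LC) = 1/√(0.086·3.26e-05) = 597.2 rad/s.
Step 2 — f₀ = ω₀/(2π) = 95.05 Hz.
Step 3 — Series Q: Q = ω₀L/R = 597.2·0.086/50 = 1.027.
Step 4 — Bandwidth: Δω = ω₀/Q = 581.4 rad/s; BW = Δω/(2π) = 92.53 Hz.

(a) f₀ = 95.05 Hz  (b) Q = 1.027  (c) BW = 92.53 Hz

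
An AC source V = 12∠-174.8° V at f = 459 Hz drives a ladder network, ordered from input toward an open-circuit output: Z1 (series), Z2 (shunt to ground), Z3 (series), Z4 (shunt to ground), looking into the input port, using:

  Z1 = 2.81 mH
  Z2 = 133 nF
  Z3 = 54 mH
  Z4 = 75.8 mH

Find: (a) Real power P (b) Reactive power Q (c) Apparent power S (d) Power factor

Step 1 — Angular frequency: ω = 2π·f = 2π·459 = 2884 rad/s.
Step 2 — Component impedances:
  Z1: Z = jωL = j·2884·0.00281 = 0 + j8.104 Ω
  Z2: Z = 1/(jωC) = -j/(ω·C) = 0 - j2607 Ω
  Z3: Z = jωL = j·2884·0.054 = 0 + j155.7 Ω
  Z4: Z = jωL = j·2884·0.0758 = 0 + j218.6 Ω
Step 3 — Ladder network (open output): work backward from the far end, alternating series and parallel combinations. Z_in = 0 + j445.2 Ω = 445.2∠90.0° Ω.
Step 4 — Source phasor: V = 12∠-174.8° V = -11.95 - j1.088 V.
Step 5 — Current: I = V / Z = -0.002443 + j0.02684 A = 0.02695∠95.2° A.
Step 6 — Complex power: S = V·I* = 0 + j0.3234 VA.
Step 7 — Real power: P = Re(S) = 0 W.
Step 8 — Reactive power: Q = Im(S) = 0.3234 VAR.
Step 9 — Apparent power: |S| = 0.3234 VA.
Step 10 — Power factor: PF = P/|S| = 0 (lagging).

(a) P = 0 W  (b) Q = 0.3234 VAR  (c) S = 0.3234 VA  (d) PF = 0 (lagging)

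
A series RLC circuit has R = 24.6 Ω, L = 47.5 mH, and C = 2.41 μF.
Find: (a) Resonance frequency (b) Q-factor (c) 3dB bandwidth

Step 1 — Resonance: ω₀ = 1/√(LC) = 1/√(0.0475·2.41e-06) = 2956 rad/s.
Step 2 — f₀ = ω₀/(2π) = 470.4 Hz.
Step 3 — Series Q: Q = ω₀L/R = 2956·0.0475/24.6 = 5.707.
Step 4 — Bandwidth: Δω = ω₀/Q = 517.9 rad/s; BW = Δω/(2π) = 82.43 Hz.

(a) f₀ = 470.4 Hz  (b) Q = 5.707  (c) BW = 82.43 Hz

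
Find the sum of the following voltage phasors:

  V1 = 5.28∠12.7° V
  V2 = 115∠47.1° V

Step 1 — Convert each phasor to rectangular form:
  V1 = 5.28·(cos(12.7°) + j·sin(12.7°)) = 5.151 + j1.161 V
  V2 = 115·(cos(47.1°) + j·sin(47.1°)) = 78.28 + j84.24 V
Step 2 — Sum components: V_total = 83.43 + j85.4 V.
Step 3 — Convert to polar: |V_total| = 119.4 V, ∠V_total = 45.7°.

V_total = 119.4∠45.7° V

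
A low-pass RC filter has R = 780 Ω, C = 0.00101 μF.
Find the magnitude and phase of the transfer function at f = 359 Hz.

Step 1 — Angular frequency: ω = 2π·359 = 2256 rad/s.
Step 2 — Transfer function: H(jω) = 1/(1 + jωRC).
Step 3 — Denominator: 1 + jωRC = 1 + j·2256·780·1.01e-09 = 1 + j0.001777.
Step 4 — H = 1 - j0.001777.
Step 5 — Magnitude: |H| = 1 (-0.0 dB); phase: φ = -0.1°.

|H| = 1 (-0.0 dB), φ = -0.1°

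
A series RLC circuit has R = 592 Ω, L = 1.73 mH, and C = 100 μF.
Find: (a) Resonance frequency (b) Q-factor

Step 1 — Resonance condition Im(Z)=0 gives ω₀ = 1/√(LC).
Step 2 — ω₀ = 1/√(0.00173·0.0001) = 2404 rad/s.
Step 3 — f₀ = ω₀/(2π) = 382.6 Hz.
Step 4 — Series Q: Q = ω₀L/R = 2404·0.00173/592 = 0.007026.

(a) f₀ = 382.6 Hz  (b) Q = 0.007026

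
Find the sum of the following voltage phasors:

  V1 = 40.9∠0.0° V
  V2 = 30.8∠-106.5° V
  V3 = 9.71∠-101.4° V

Step 1 — Convert each phasor to rectangular form:
  V1 = 40.9·(cos(0.0°) + j·sin(0.0°)) = 40.9 V
  V2 = 30.8·(cos(-106.5°) + j·sin(-106.5°)) = -8.748 - j29.53 V
  V3 = 9.71·(cos(-101.4°) + j·sin(-101.4°)) = -1.919 - j9.518 V
Step 2 — Sum components: V_total = 30.23 - j39.05 V.
Step 3 — Convert to polar: |V_total| = 49.39 V, ∠V_total = -52.3°.

V_total = 49.39∠-52.3° V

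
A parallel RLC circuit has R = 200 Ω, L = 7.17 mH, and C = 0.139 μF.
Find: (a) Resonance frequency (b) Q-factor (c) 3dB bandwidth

Step 1 — Resonance: ω₀ = 1/√(LC) = 1/√(0.00717·1.39e-07) = 3.168e+04 rad/s.
Step 2 — f₀ = ω₀/(2π) = 5041 Hz.
Step 3 — Parallel Q: Q = R/(ω₀L) = 200/(3.168e+04·0.00717) = 0.8806.
Step 4 — Bandwidth: Δω = ω₀/Q = 3.597e+04 rad/s; BW = Δω/(2π) = 5725 Hz.

(a) f₀ = 5041 Hz  (b) Q = 0.8806  (c) BW = 5725 Hz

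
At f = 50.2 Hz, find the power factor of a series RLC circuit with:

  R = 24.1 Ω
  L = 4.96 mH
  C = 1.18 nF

Step 1 — Angular frequency: ω = 2π·f = 2π·50.2 = 315.4 rad/s.
Step 2 — Component impedances:
  R: Z = R = 24.1 Ω
  L: Z = jωL = j·315.4·0.00496 = 0 + j1.564 Ω
  C: Z = 1/(jωC) = -j/(ω·C) = 0 - j2.687e+06 Ω
Step 3 — Series combination: Z_total = R + L + C = 24.1 - j2.687e+06 Ω = 2.687e+06∠-90.0° Ω.
Step 4 — Power factor: PF = cos(φ) = Re(Z)/|Z| = 24.1/2.6868e+06 = 8.97e-06.
Step 5 — Type: Im(Z) = -2.687e+06 ⇒ leading (phase φ = -90.0°).

PF = 8.97e-06 (leading, φ = -90.0°)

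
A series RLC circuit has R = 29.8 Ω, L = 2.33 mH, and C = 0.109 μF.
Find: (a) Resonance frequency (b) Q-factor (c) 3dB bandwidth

Step 1 — Resonance: ω₀ = 1/√(LC) = 1/√(0.00233·1.09e-07) = 6.275e+04 rad/s.
Step 2 — f₀ = ω₀/(2π) = 9987 Hz.
Step 3 — Series Q: Q = ω₀L/R = 6.275e+04·0.00233/29.8 = 4.906.
Step 4 — Bandwidth: Δω = ω₀/Q = 1.279e+04 rad/s; BW = Δω/(2π) = 2036 Hz.

(a) f₀ = 9987 Hz  (b) Q = 4.906  (c) BW = 2036 Hz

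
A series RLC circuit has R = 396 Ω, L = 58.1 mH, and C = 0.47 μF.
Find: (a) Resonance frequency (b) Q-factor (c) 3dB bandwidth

Step 1 — Resonance condition Im(Z)=0 gives ω₀ = 1/√(LC).
Step 2 — ω₀ = 1/√(0.0581·4.7e-07) = 6051 rad/s.
Step 3 — f₀ = ω₀/(2π) = 963.1 Hz.
Step 4 — Series Q: Q = ω₀L/R = 6051·0.0581/396 = 0.8879.
Step 5 — 3dB bandwidth: Δω = ω₀/Q = 6816 rad/s; BW = Δω/(2π) = 1085 Hz.

(a) f₀ = 963.1 Hz  (b) Q = 0.8879  (c) BW = 1085 Hz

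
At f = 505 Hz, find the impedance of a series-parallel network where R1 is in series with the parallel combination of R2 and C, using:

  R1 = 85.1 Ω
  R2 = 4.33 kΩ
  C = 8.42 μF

Step 1 — Angular frequency: ω = 2π·f = 2π·505 = 3173 rad/s.
Step 2 — Component impedances:
  R1: Z = R = 85.1 Ω
  R2: Z = R = 4330 Ω
  C: Z = 1/(jωC) = -j/(ω·C) = 0 - j37.43 Ω
Step 3 — Parallel branch: R2 || C = 1/(1/R2 + 1/C) = 0.3235 - j37.43 Ω.
Step 4 — Series with R1: Z_total = R1 + (R2 || C) = 85.42 - j37.43 Ω = 93.26∠-23.7° Ω.

Z = 85.42 - j37.43 Ω = 93.26∠-23.7° Ω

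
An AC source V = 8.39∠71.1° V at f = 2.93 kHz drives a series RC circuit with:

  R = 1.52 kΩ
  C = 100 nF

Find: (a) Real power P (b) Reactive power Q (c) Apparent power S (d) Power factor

Step 1 — Angular frequency: ω = 2π·f = 2π·2930 = 1.841e+04 rad/s.
Step 2 — Component impedances:
  R: Z = R = 1520 Ω
  C: Z = 1/(jωC) = -j/(ω·C) = 0 - j543.2 Ω
Step 3 — Series combination: Z_total = R + C = 1520 - j543.2 Ω = 1614∠-19.7° Ω.
Step 4 — Source phasor: V = 8.39∠71.1° V = 2.718 + j7.938 V.
Step 5 — Current: I = V / Z = -6.94e-05 + j0.005197 A = 0.005198∠90.8° A.
Step 6 — Complex power: S = V·I* = 0.04107 - j0.01468 VA.
Step 7 — Real power: P = Re(S) = 0.04107 W.
Step 8 — Reactive power: Q = Im(S) = -0.01468 VAR.
Step 9 — Apparent power: |S| = 0.04361 VA.
Step 10 — Power factor: PF = P/|S| = 0.9417 (leading).

(a) P = 0.04107 W  (b) Q = -0.01468 VAR  (c) S = 0.04361 VA  (d) PF = 0.9417 (leading)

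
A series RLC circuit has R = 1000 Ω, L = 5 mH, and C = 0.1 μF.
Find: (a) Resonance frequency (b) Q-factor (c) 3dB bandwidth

Step 1 — Resonance: ω₀ = 1/√(LC) = 1/√(0.005·1e-07) = 4.472e+04 rad/s.
Step 2 — f₀ = ω₀/(2π) = 7118 Hz.
Step 3 — Series Q: Q = ω₀L/R = 4.472e+04·0.005/1000 = 0.2236.
Step 4 — Bandwidth: Δω = ω₀/Q = 2e+05 rad/s; BW = Δω/(2π) = 3.183e+04 Hz.

(a) f₀ = 7118 Hz  (b) Q = 0.2236  (c) BW = 3.183e+04 Hz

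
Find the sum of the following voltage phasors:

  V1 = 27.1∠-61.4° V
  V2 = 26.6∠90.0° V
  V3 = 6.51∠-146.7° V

Step 1 — Convert each phasor to rectangular form:
  V1 = 27.1·(cos(-61.4°) + j·sin(-61.4°)) = 12.97 - j23.79 V
  V2 = 26.6·(cos(90.0°) + j·sin(90.0°)) = 0 + j26.6 V
  V3 = 6.51·(cos(-146.7°) + j·sin(-146.7°)) = -5.441 - j3.574 V
Step 2 — Sum components: V_total = 7.531 - j0.7675 V.
Step 3 — Convert to polar: |V_total| = 7.57 V, ∠V_total = -5.8°.

V_total = 7.57∠-5.8° V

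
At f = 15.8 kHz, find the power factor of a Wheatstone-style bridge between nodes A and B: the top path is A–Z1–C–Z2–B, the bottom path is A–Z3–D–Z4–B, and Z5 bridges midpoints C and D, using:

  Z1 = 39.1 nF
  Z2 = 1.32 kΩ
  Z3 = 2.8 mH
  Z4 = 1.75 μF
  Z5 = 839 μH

Step 1 — Angular frequency: ω = 2π·f = 2π·1.58e+04 = 9.927e+04 rad/s.
Step 2 — Component impedances:
  Z1: Z = 1/(jωC) = -j/(ω·C) = 0 - j257.6 Ω
  Z2: Z = R = 1320 Ω
  Z3: Z = jωL = j·9.927e+04·0.0028 = 0 + j278 Ω
  Z4: Z = 1/(jωC) = -j/(ω·C) = 0 - j5.756 Ω
  Z5: Z = jωL = j·9.927e+04·0.000839 = 0 + j83.29 Ω
Step 3 — Bridge requires nodal analysis (the Z5 bridge couples midpoints C and D, so the two paths cannot be reduced to a simple series/parallel combination). Setting node B to ground and injecting 1 A at node A, the 3-node admittance system at A, C, D solves to V_A = Z_AB = 35.88 - j473.6 Ω = 475∠-85.7° Ω.
Step 4 — Power factor: PF = cos(φ) = Re(Z)/|Z| = 35.884/474.99 = 0.07555.
Step 5 — Type: Im(Z) = -473.6 ⇒ leading (phase φ = -85.7°).

PF = 0.07555 (leading, φ = -85.7°)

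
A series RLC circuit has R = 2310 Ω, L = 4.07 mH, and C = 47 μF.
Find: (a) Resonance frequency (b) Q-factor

Step 1 — Resonance condition Im(Z)=0 gives ω₀ = 1/√(LC).
Step 2 — ω₀ = 1/√(0.00407·4.7e-05) = 2286 rad/s.
Step 3 — f₀ = ω₀/(2π) = 363.9 Hz.
Step 4 — Series Q: Q = ω₀L/R = 2286·0.00407/2310 = 0.004028.

(a) f₀ = 363.9 Hz  (b) Q = 0.004028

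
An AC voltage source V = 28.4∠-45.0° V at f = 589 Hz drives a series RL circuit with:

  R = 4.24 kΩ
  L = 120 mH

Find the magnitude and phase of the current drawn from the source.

Step 1 — Angular frequency: ω = 2π·f = 2π·589 = 3701 rad/s.
Step 2 — Component impedances:
  R: Z = R = 4240 Ω
  L: Z = jωL = j·3701·0.12 = 0 + j444.1 Ω
Step 3 — Series combination: Z_total = R + L = 4240 + j444.1 Ω = 4263∠6.0° Ω.
Step 4 — Source phasor: V = 28.4∠-45.0° V = 20.08 - j20.08 V.
Step 5 — Ohm's law: I = V / Z_total = (20.08 - j20.08) / (4240 + j444.1) = 0.004194 - j0.005176 A.
Step 6 — Convert to polar: |I| = 0.006662 A, ∠I = -51.0°.

I = 0.006662∠-51.0° A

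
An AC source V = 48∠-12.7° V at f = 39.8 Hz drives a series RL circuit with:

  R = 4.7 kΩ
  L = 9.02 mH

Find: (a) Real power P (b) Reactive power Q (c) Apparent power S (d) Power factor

Step 1 — Angular frequency: ω = 2π·f = 2π·39.8 = 250.1 rad/s.
Step 2 — Component impedances:
  R: Z = R = 4700 Ω
  L: Z = jωL = j·250.1·0.00902 = 0 + j2.256 Ω
Step 3 — Series combination: Z_total = R + L = 4700 + j2.256 Ω = 4700∠0.0° Ω.
Step 4 — Source phasor: V = 48∠-12.7° V = 46.83 - j10.55 V.
Step 5 — Current: I = V / Z = 0.009962 - j0.00225 A = 0.01021∠-12.7° A.
Step 6 — Complex power: S = V·I* = 0.4902 + j0.0002353 VA.
Step 7 — Real power: P = Re(S) = 0.4902 W.
Step 8 — Reactive power: Q = Im(S) = 0.0002353 VAR.
Step 9 — Apparent power: |S| = 0.4902 VA.
Step 10 — Power factor: PF = P/|S| = 1 (lagging).

(a) P = 0.4902 W  (b) Q = 0.0002353 VAR  (c) S = 0.4902 VA  (d) PF = 1 (lagging)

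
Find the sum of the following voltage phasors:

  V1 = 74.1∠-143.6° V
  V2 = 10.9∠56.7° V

Step 1 — Convert each phasor to rectangular form:
  V1 = 74.1·(cos(-143.6°) + j·sin(-143.6°)) = -59.64 - j43.97 V
  V2 = 10.9·(cos(56.7°) + j·sin(56.7°)) = 5.984 + j9.11 V
Step 2 — Sum components: V_total = -53.66 - j34.86 V.
Step 3 — Convert to polar: |V_total| = 63.99 V, ∠V_total = -147.0°.

V_total = 63.99∠-147.0° V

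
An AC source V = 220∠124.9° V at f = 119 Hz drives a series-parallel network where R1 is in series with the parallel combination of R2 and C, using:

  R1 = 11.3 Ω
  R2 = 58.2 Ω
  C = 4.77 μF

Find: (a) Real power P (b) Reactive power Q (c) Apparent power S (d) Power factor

Step 1 — Angular frequency: ω = 2π·f = 2π·119 = 747.7 rad/s.
Step 2 — Component impedances:
  R1: Z = R = 11.3 Ω
  R2: Z = R = 58.2 Ω
  C: Z = 1/(jωC) = -j/(ω·C) = 0 - j280.4 Ω
Step 3 — Parallel branch: R2 || C = 1/(1/R2 + 1/C) = 55.8 - j11.58 Ω.
Step 4 — Series with R1: Z_total = R1 + (R2 || C) = 67.1 - j11.58 Ω = 68.09∠-9.8° Ω.
Step 5 — Source phasor: V = 220∠124.9° V = -125.9 + j180.4 V.
Step 6 — Current: I = V / Z = -2.272 + j2.297 A = 3.231∠134.7° A.
Step 7 — Complex power: S = V·I* = 700.5 - j120.9 VA.
Step 8 — Real power: P = Re(S) = 700.5 W.
Step 9 — Reactive power: Q = Im(S) = -120.9 VAR.
Step 10 — Apparent power: |S| = 710.8 VA.
Step 11 — Power factor: PF = P/|S| = 0.9854 (leading).

(a) P = 700.5 W  (b) Q = -120.9 VAR  (c) S = 710.8 VA  (d) PF = 0.9854 (leading)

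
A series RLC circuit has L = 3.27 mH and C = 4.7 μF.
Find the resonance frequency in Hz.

Step 1 — Resonance condition Im(Z)=0 gives ω₀ = 1/√(LC).
Step 2 — ω₀ = 1/√(0.00327·4.7e-06) = 8066 rad/s.
Step 3 — f₀ = ω₀/(2π) = 1284 Hz.

f₀ = 1284 Hz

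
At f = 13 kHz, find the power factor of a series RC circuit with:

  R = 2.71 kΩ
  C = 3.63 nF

Step 1 — Angular frequency: ω = 2π·f = 2π·1.3e+04 = 8.168e+04 rad/s.
Step 2 — Component impedances:
  R: Z = R = 2710 Ω
  C: Z = 1/(jωC) = -j/(ω·C) = 0 - j3373 Ω
Step 3 — Series combination: Z_total = R + C = 2710 - j3373 Ω = 4327∠-51.2° Ω.
Step 4 — Power factor: PF = cos(φ) = Re(Z)/|Z| = 2710/4326.5 = 0.6264.
Step 5 — Type: Im(Z) = -3373 ⇒ leading (phase φ = -51.2°).

PF = 0.6264 (leading, φ = -51.2°)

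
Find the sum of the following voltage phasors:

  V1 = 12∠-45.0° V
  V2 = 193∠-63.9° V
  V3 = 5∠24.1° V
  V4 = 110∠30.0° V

Step 1 — Convert each phasor to rectangular form:
  V1 = 12·(cos(-45.0°) + j·sin(-45.0°)) = 8.485 - j8.485 V
  V2 = 193·(cos(-63.9°) + j·sin(-63.9°)) = 84.91 - j173.3 V
  V3 = 5·(cos(24.1°) + j·sin(24.1°)) = 4.564 + j2.042 V
  V4 = 110·(cos(30.0°) + j·sin(30.0°)) = 95.26 + j55 V
Step 2 — Sum components: V_total = 193.2 - j124.8 V.
Step 3 — Convert to polar: |V_total| = 230 V, ∠V_total = -32.9°.

V_total = 230∠-32.9° V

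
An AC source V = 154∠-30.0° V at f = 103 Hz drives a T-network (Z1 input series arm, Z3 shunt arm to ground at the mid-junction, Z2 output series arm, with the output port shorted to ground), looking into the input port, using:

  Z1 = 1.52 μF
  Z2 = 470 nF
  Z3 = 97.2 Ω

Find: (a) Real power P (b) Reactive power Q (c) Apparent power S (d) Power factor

Step 1 — Angular frequency: ω = 2π·f = 2π·103 = 647.2 rad/s.
Step 2 — Component impedances:
  Z1: Z = 1/(jωC) = -j/(ω·C) = 0 - j1017 Ω
  Z2: Z = 1/(jωC) = -j/(ω·C) = 0 - j3288 Ω
  Z3: Z = R = 97.2 Ω
Step 3 — With the output port shorted to ground, the output series arm Z2 runs from the junction to ground; the shunt arm Z3 also runs from the junction to ground. They appear in parallel: Z3 || Z2 = 97.12 - j2.871 Ω.
Step 4 — Series with input arm Z1: Z_in = Z1 + (Z3 || Z2) = 97.12 - j1019 Ω = 1024∠-84.6° Ω.
Step 5 — Source phasor: V = 154∠-30.0° V = 133.4 - j77 V.
Step 6 — Current: I = V / Z = 0.0872 + j0.1225 A = 0.1504∠54.6° A.
Step 7 — Complex power: S = V·I* = 2.196 - j23.05 VA.
Step 8 — Real power: P = Re(S) = 2.196 W.
Step 9 — Reactive power: Q = Im(S) = -23.05 VAR.
Step 10 — Apparent power: |S| = 23.16 VA.
Step 11 — Power factor: PF = P/|S| = 0.09483 (leading).

(a) P = 2.196 W  (b) Q = -23.05 VAR  (c) S = 23.16 VA  (d) PF = 0.09483 (leading)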